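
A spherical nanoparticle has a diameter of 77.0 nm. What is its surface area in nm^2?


Radius r = 77.0/2 = 38.5 nm
Surface area SA = 4 * pi * r^2
SA = 4 * pi * (38.5)^2
SA = 18626.5 nm^2

18626.5


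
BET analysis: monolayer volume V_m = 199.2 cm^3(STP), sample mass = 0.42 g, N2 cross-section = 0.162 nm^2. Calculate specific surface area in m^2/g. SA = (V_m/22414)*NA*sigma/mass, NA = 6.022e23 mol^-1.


Number of moles in monolayer = V_m / 22414 = 199.2 / 22414 = 0.0088873
Number of molecules = moles * NA = 0.0088873 * 6.022e23
SA = molecules * sigma / mass
SA = (199.2 / 22414) * 6.022e23 * 0.162e-18 / 0.42
SA = 2064.3 m^2/g

2064.3


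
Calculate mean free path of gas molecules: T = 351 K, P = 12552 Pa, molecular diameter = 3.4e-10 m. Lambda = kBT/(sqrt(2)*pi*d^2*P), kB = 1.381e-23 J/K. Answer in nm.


Mean free path: lambda = kB*T / (sqrt(2) * pi * d^2 * P)
lambda = 1.381e-23 * 351 / (sqrt(2) * pi * (3.4e-10)^2 * 12552)
lambda = 7.51909e-07 m
lambda = 751.91 nm

751.91


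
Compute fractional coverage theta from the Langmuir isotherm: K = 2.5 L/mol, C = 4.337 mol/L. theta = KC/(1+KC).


Langmuir isotherm: theta = K*C / (1 + K*C)
K*C = 2.5 * 4.337 = 10.8425
theta = 10.8425 / (1 + 10.8425) = 10.8425 / 11.8425
theta = 0.9156

0.9156


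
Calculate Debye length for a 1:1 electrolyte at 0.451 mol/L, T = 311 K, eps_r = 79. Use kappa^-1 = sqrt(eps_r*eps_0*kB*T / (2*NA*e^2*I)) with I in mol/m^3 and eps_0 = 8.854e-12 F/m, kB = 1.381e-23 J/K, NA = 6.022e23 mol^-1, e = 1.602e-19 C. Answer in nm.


Ionic strength I = 0.451 * 1^2 * 1000 = 451 mol/m^3
kappa^-1 = sqrt(79 * 8.854e-12 * 1.381e-23 * 311 / (2 * 6.022e23 * (1.602e-19)^2 * 451))
kappa^-1 = 0.464 nm

0.464


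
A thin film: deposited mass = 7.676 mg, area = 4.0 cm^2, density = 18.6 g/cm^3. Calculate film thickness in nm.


Convert: m = 7.676 mg = 7.6760e-06 kg, A = 4.0 cm^2 = 4.0000e-04 m^2, rho = 18.6 g/cm^3 = 18600 kg/m^3
t = m / (A * rho)
t = 7.6760e-06 / (4.0000e-04 * 18600)
t = 1.0317e-06 m = 1031.7 nm

1031.7


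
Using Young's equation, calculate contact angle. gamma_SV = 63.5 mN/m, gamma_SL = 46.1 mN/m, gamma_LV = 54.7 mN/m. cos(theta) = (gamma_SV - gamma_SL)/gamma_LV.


cos(theta) = (gamma_SV - gamma_SL) / gamma_LV
cos(theta) = (63.5 - 46.1) / 54.7
cos(theta) = 0.318099
theta = arccos(0.318099) = 71.45 degrees

71.45


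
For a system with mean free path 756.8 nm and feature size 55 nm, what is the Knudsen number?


Knudsen number Kn = lambda / L
Kn = 756.8 / 55
Kn = 13.76

13.76


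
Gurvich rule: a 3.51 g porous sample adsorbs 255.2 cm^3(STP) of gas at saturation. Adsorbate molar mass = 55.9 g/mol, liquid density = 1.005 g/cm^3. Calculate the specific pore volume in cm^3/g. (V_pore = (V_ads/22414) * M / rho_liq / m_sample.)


Moles adsorbed n = V_ads / 22414 = 255.2 / 22414 = 1.138574e-02 mol
Liquid volume V_liq = n * M / rho_liq = 1.138574e-02 * 55.9 / 1.005 = 0.63330 cm^3
Specific pore volume V_pore = V_liq / m_sample = 0.63330 / 3.51
V_pore = 0.1804 cm^3/g

0.1804


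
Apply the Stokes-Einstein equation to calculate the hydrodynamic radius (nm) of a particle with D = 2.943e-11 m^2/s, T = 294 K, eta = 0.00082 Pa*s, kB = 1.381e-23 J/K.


Stokes-Einstein: R = kB*T / (6*pi*eta*D)
R = 1.381e-23 * 294 / (6 * pi * 0.00082 * 2.943e-11)
R = 8.92557e-09 m = 8.93 nm

8.93


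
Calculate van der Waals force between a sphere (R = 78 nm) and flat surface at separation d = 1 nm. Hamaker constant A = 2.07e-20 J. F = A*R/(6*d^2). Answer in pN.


Convert to SI: R = 78 nm = 7.8e-08 m, d = 1 nm = 1e-09 m
F = A * R / (6 * d^2)
F = 2.07e-20 * 7.8e-08 / (6 * (1e-09)^2)
F = 2.691e-10 N = 269.1 pN

269.1


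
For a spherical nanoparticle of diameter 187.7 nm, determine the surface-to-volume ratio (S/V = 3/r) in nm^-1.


Radius r = 187.7/2 = 93.85 nm
S/V = 3 / r = 3 / 93.85
S/V = 0.032 nm^-1

0.032


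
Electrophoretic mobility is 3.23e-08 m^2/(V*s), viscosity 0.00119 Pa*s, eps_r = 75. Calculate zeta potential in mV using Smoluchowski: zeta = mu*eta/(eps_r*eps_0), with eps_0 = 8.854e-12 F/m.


Smoluchowski equation: zeta = mu * eta / (eps_r * eps_0)
zeta = 3.23e-08 * 0.00119 / (75 * 8.854e-12)
zeta = 0.057883 V = 57.88 mV

57.88


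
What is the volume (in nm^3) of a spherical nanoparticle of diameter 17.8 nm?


Radius r = 17.8/2 = 8.9 nm
Volume V = (4/3) * pi * r^3
V = (4/3) * pi * (8.9)^3
V = 2952.97 nm^3

2952.97


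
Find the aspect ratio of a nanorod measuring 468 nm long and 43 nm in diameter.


Aspect ratio AR = length / diameter
AR = 468 / 43
AR = 10.88

10.88


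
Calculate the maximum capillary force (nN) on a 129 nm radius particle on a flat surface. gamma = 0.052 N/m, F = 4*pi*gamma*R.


Convert radius: R = 129 nm = 1.29e-07 m
F = 4 * pi * gamma * R
F = 4 * pi * 0.052 * 1.29e-07
F = 8.42952e-08 N = 84.2952 nN

84.2952


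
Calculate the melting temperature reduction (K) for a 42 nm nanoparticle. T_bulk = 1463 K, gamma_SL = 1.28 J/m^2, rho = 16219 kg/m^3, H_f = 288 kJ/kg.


Radius R = 42/2 = 21 nm = 2.1e-08 m
Convert H_f = 288 kJ/kg = 288000 J/kg
dT = 2 * gamma_SL * T_bulk / (rho * H_f * R)
dT = 2 * 1.28 * 1463 / (16219 * 288000 * 2.1e-08)
dT = 38.2 K

38.2


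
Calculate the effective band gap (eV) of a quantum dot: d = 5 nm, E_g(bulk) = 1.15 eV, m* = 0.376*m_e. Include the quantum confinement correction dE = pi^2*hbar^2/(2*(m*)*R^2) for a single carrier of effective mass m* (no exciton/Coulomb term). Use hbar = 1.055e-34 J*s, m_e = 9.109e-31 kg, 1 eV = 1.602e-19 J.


Radius R = 5/2 nm = 2.5e-09 m
Confinement energy dE = pi^2 * hbar^2 / (2 * m_eff * m_e * R^2)
dE = pi^2 * (1.055e-34)^2 / (2 * 0.376 * 9.109e-31 * (2.5e-09)^2) J, divided by 1.602e-19 J/eV
dE = 0.1602 eV
Total band gap = E_g(bulk) + dE = 1.15 + 0.1602 = 1.3102 eV

1.3102


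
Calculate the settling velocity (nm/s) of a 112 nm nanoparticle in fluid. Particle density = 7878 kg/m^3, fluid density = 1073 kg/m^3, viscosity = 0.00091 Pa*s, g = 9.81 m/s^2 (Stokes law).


Radius R = 112/2 nm = 5.6e-08 m
Density difference = 7878 - 1073 = 6805 kg/m^3
v = 2 * R^2 * (rho_p - rho_f) * g / (9 * eta)
v = 2 * (5.6e-08)^2 * 6805 * 9.81 / (9 * 0.00091)
v = 5.11233e-08 m/s = 51.1233 nm/s

51.1233


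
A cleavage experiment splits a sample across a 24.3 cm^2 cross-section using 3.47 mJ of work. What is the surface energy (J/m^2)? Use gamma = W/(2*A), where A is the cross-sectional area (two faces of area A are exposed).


Convert: A = 24.3 cm^2 = 0.00243 m^2, W = 3.47 mJ = 0.00347 J
Cleaving exposes two faces of area A, so total new surface = 2*A and gamma = W / (2*A)
gamma = 0.00347 / (2 * 0.00243)
gamma = 0.714 J/m^2

0.714


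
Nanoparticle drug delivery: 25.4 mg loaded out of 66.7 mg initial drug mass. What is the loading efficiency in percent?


Drug loading efficiency = (drug loaded / drug initial) * 100
DLE = 25.4 / 66.7 * 100
DLE = 0.3808 * 100
DLE = 38.08%

38.08


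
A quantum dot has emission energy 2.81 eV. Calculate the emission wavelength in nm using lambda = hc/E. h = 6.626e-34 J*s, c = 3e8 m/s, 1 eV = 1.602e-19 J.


Convert energy: E = 2.81 eV = 2.81 * 1.602e-19 = 4.50162e-19 J
lambda = h*c / E = 6.626e-34 * 3e8 / 4.50162e-19
lambda = 4.41574e-07 m = 441.6 nm

441.6


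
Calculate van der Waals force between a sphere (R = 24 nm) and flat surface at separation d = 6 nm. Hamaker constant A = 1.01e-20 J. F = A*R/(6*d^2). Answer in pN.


Convert to SI: R = 24 nm = 2.4e-08 m, d = 6 nm = 6e-09 m
F = A * R / (6 * d^2)
F = 1.01e-20 * 2.4e-08 / (6 * (6e-09)^2)
F = 1.12222e-12 N = 1.122 pN

1.122


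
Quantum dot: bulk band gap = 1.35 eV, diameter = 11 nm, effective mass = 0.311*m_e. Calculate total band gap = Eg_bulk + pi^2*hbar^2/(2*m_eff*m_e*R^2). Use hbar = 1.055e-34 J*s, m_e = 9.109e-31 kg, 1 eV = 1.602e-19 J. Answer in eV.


Radius R = 11/2 nm = 5.5e-09 m
Confinement energy dE = pi^2 * hbar^2 / (2 * m_eff * m_e * R^2)
dE = pi^2 * (1.055e-34)^2 / (2 * 0.311 * 9.109e-31 * (5.5e-09)^2) J, divided by 1.602e-19 J/eV
dE = 0.04 eV
Total band gap = E_g(bulk) + dE = 1.35 + 0.04 = 1.39 eV

1.39


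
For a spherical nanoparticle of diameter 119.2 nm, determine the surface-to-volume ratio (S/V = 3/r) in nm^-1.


Radius r = 119.2/2 = 59.6 nm
S/V = 3 / r = 3 / 59.6
S/V = 0.0503 nm^-1

0.0503


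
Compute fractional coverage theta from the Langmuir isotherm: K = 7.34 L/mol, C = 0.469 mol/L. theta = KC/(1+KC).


Langmuir isotherm: theta = K*C / (1 + K*C)
K*C = 7.34 * 0.469 = 3.44246
theta = 3.44246 / (1 + 3.44246) = 3.44246 / 4.44246
theta = 0.7749

0.7749


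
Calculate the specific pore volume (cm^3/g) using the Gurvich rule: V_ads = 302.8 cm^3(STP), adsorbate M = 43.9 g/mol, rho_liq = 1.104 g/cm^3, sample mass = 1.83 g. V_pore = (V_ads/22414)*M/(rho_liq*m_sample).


Moles adsorbed n = V_ads / 22414 = 302.8 / 22414 = 1.350941e-02 mol
Liquid volume V_liq = n * M / rho_liq = 1.350941e-02 * 43.9 / 1.104 = 0.53719 cm^3
Specific pore volume V_pore = V_liq / m_sample = 0.53719 / 1.83
V_pore = 0.2935 cm^3/g

0.2935


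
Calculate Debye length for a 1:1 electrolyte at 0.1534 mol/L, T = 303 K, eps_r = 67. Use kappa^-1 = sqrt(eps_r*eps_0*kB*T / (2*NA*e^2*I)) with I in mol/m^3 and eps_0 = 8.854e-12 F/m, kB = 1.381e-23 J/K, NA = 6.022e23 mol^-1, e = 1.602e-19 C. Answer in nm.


Ionic strength I = 0.1534 * 1^2 * 1000 = 153.4 mol/m^3
kappa^-1 = sqrt(67 * 8.854e-12 * 1.381e-23 * 303 / (2 * 6.022e23 * (1.602e-19)^2 * 153.4))
kappa^-1 = 0.724 nm

0.724


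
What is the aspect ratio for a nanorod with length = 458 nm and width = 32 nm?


Aspect ratio AR = length / diameter
AR = 458 / 32
AR = 14.31

14.31


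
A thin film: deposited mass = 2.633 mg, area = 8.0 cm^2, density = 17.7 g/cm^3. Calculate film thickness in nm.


Convert: m = 2.633 mg = 2.6330e-06 kg, A = 8.0 cm^2 = 8.0000e-04 m^2, rho = 17.7 g/cm^3 = 17700 kg/m^3
t = m / (A * rho)
t = 2.6330e-06 / (8.0000e-04 * 17700)
t = 1.8595e-07 m = 185.9 nm

185.9


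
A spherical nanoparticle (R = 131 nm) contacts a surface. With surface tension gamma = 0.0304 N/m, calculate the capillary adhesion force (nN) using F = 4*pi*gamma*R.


Convert radius: R = 131 nm = 1.31e-07 m
F = 4 * pi * gamma * R
F = 4 * pi * 0.0304 * 1.31e-07
F = 5.00443e-08 N = 50.0443 nN

50.0443


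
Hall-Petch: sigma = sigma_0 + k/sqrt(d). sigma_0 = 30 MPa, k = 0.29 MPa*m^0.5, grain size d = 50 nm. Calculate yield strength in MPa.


d = 50 nm = 5e-08 m
sqrt(d) = 0.0002236068
Hall-Petch contribution = k / sqrt(d) = 0.29 / 0.0002236068 = 1296.9 MPa
sigma = sigma_0 + k/sqrt(d) = 30 + 1296.9 = 1326.9 MPa

1326.9


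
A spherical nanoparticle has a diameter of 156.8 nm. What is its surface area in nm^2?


Radius r = 156.8/2 = 78.4 nm
Surface area SA = 4 * pi * r^2
SA = 4 * pi * (78.4)^2
SA = 77239.95 nm^2

77239.95


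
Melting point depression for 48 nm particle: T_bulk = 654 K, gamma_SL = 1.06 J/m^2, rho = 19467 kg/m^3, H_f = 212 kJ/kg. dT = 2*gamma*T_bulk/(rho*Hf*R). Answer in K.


Radius R = 48/2 = 24 nm = 2.4e-08 m
Convert H_f = 212 kJ/kg = 212000 J/kg
dT = 2 * gamma_SL * T_bulk / (rho * H_f * R)
dT = 2 * 1.06 * 654 / (19467 * 212000 * 2.4e-08)
dT = 14.0 K

14.0


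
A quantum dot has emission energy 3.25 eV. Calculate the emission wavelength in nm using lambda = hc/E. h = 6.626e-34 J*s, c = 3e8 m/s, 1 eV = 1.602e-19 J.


Convert energy: E = 3.25 eV = 3.25 * 1.602e-19 = 5.2065e-19 J
lambda = h*c / E = 6.626e-34 * 3e8 / 5.2065e-19
lambda = 3.81792e-07 m = 381.8 nm

381.8


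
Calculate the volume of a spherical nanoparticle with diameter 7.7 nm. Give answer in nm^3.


Radius r = 7.7/2 = 3.85 nm
Volume V = (4/3) * pi * r^3
V = (4/3) * pi * (3.85)^3
V = 239.04 nm^3

239.04


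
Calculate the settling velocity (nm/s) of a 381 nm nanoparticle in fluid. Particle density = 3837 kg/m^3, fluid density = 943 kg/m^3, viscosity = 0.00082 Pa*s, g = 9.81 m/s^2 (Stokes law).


Radius R = 381/2 nm = 1.905e-07 m
Density difference = 3837 - 943 = 2894 kg/m^3
v = 2 * R^2 * (rho_p - rho_f) * g / (9 * eta)
v = 2 * (1.905e-07)^2 * 2894 * 9.81 / (9 * 0.00082)
v = 2.7921e-07 m/s = 279.2101 nm/s

279.2101


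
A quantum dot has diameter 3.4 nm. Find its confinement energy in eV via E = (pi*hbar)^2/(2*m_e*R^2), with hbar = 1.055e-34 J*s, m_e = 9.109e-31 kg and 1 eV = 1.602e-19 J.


Radius R = 3.4/2 = 1.7 nm = 1.7e-09 m
E = (pi * 1.055e-34)^2 / (2 * 9.109e-31 * (1.7e-09)^2)
E(J) = 2.08644e-20
E = E(J) / 1.602e-19 = 0.1302 eV

0.1302


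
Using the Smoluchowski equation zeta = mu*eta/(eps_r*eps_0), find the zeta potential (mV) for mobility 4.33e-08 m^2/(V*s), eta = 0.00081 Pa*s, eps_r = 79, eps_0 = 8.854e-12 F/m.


Smoluchowski equation: zeta = mu * eta / (eps_r * eps_0)
zeta = 4.33e-08 * 0.00081 / (79 * 8.854e-12)
zeta = 0.050143 V = 50.14 mV

50.14


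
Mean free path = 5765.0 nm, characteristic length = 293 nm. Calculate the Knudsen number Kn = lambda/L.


Knudsen number Kn = lambda / L
Kn = 5765.0 / 293
Kn = 19.6758

19.6758


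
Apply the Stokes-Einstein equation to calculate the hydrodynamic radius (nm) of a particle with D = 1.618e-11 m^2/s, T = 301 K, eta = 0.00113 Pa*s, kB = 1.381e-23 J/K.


Stokes-Einstein: R = kB*T / (6*pi*eta*D)
R = 1.381e-23 * 301 / (6 * pi * 0.00113 * 1.618e-11)
R = 1.20615e-08 m = 12.06 nm

12.06


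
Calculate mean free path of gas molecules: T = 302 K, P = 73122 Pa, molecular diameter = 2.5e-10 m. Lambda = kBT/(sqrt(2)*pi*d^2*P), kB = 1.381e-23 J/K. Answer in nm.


Mean free path: lambda = kB*T / (sqrt(2) * pi * d^2 * P)
lambda = 1.381e-23 * 302 / (sqrt(2) * pi * (2.5e-10)^2 * 73122)
lambda = 2.05403e-07 m
lambda = 205.4 nm

205.4


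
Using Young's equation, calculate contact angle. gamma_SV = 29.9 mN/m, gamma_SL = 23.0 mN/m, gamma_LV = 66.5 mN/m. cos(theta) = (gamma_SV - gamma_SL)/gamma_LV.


cos(theta) = (gamma_SV - gamma_SL) / gamma_LV
cos(theta) = (29.9 - 23.0) / 66.5
cos(theta) = 0.103759
theta = arccos(0.103759) = 84.04 degrees

84.04


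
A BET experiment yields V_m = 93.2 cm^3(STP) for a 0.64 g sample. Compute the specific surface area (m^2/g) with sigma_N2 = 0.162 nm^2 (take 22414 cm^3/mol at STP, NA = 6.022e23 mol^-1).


Number of moles in monolayer = V_m / 22414 = 93.2 / 22414 = 0.00415812
Number of molecules = moles * NA = 0.00415812 * 6.022e23
SA = molecules * sigma / mass
SA = (93.2 / 22414) * 6.022e23 * 0.162e-18 / 0.64
SA = 633.8 m^2/g

633.8


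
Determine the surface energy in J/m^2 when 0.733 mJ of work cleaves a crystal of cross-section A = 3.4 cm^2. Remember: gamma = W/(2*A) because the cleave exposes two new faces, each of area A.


Convert: A = 3.4 cm^2 = 0.00034 m^2, W = 0.733 mJ = 0.000733 J
Cleaving exposes two faces of area A, so total new surface = 2*A and gamma = W / (2*A)
gamma = 0.000733 / (2 * 0.00034)
gamma = 1.078 J/m^2

1.078


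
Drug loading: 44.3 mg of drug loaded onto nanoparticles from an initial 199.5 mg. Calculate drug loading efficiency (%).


Drug loading efficiency = (drug loaded / drug initial) * 100
DLE = 44.3 / 199.5 * 100
DLE = 0.2221 * 100
DLE = 22.21%

22.21


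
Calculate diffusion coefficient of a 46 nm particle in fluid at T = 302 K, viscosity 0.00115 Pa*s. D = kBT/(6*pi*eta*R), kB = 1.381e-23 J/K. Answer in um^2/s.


Radius R = 46/2 = 23 nm = 2.3e-08 m
D = kB*T / (6*pi*eta*R)
D = 1.381e-23 * 302 / (6 * pi * 0.00115 * 2.3e-08)
D = 8.36515e-12 m^2/s = 8.365 um^2/s

8.365


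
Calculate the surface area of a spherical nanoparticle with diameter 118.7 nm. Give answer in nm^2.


Radius r = 118.7/2 = 59.35 nm
Surface area SA = 4 * pi * r^2
SA = 4 * pi * (59.35)^2
SA = 44264.07 nm^2

44264.07


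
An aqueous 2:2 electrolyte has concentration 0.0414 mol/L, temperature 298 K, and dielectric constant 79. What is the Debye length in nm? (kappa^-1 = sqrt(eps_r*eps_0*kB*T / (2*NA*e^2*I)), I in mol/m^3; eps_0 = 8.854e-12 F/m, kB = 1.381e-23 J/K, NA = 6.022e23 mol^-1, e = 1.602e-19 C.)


Ionic strength I = 0.0414 * 2^2 * 1000 = 165.6 mol/m^3
kappa^-1 = sqrt(79 * 8.854e-12 * 1.381e-23 * 298 / (2 * 6.022e23 * (1.602e-19)^2 * 165.6))
kappa^-1 = 0.75 nm

0.75


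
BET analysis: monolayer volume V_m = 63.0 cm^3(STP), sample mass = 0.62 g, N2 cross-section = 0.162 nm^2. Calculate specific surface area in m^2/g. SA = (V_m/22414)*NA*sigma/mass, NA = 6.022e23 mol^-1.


Number of moles in monolayer = V_m / 22414 = 63.0 / 22414 = 0.00281074
Number of molecules = moles * NA = 0.00281074 * 6.022e23
SA = molecules * sigma / mass
SA = (63.0 / 22414) * 6.022e23 * 0.162e-18 / 0.62
SA = 442.3 m^2/g

442.3


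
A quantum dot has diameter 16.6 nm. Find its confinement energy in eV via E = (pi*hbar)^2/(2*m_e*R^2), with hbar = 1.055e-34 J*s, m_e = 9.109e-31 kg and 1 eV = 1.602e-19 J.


Radius R = 16.6/2 = 8.3 nm = 8.3e-09 m
E = (pi * 1.055e-34)^2 / (2 * 9.109e-31 * (8.3e-09)^2)
E(J) = 8.75282e-22
E = E(J) / 1.602e-19 = 0.0055 eV

0.0055


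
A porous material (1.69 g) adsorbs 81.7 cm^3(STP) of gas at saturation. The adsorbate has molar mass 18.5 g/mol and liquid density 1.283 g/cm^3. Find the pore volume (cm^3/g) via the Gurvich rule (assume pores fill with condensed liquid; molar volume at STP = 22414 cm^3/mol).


Moles adsorbed n = V_ads / 22414 = 81.7 / 22414 = 3.645043e-03 mol
Liquid volume V_liq = n * M / rho_liq = 3.645043e-03 * 18.5 / 1.283 = 0.05256 cm^3
Specific pore volume V_pore = V_liq / m_sample = 0.05256 / 1.69
V_pore = 0.0311 cm^3/g

0.0311


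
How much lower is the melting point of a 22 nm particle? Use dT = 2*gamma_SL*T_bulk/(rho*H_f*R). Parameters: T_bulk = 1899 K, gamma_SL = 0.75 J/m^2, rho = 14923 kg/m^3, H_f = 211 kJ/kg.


Radius R = 22/2 = 11 nm = 1.1e-08 m
Convert H_f = 211 kJ/kg = 211000 J/kg
dT = 2 * gamma_SL * T_bulk / (rho * H_f * R)
dT = 2 * 0.75 * 1899 / (14923 * 211000 * 1.1e-08)
dT = 82.2 K

82.2


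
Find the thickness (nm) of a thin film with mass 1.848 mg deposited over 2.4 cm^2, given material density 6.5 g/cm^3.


Convert: m = 1.848 mg = 1.8480e-06 kg, A = 2.4 cm^2 = 2.4000e-04 m^2, rho = 6.5 g/cm^3 = 6500 kg/m^3
t = m / (A * rho)
t = 1.8480e-06 / (2.4000e-04 * 6500)
t = 1.1846e-06 m = 1184.6 nm

1184.6


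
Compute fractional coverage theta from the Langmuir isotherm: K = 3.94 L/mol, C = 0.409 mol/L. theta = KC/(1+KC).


Langmuir isotherm: theta = K*C / (1 + K*C)
K*C = 3.94 * 0.409 = 1.61146
theta = 1.61146 / (1 + 1.61146) = 1.61146 / 2.61146
theta = 0.6171

0.6171


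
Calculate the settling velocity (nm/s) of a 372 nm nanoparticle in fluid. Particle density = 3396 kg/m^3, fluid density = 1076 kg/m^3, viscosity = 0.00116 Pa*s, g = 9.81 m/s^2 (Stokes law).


Radius R = 372/2 nm = 1.86e-07 m
Density difference = 3396 - 1076 = 2320 kg/m^3
v = 2 * R^2 * (rho_p - rho_f) * g / (9 * eta)
v = 2 * (1.86e-07)^2 * 2320 * 9.81 / (9 * 0.00116)
v = 1.50839e-07 m/s = 150.8386 nm/s

150.8386


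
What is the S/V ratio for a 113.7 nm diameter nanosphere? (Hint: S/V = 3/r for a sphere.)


Radius r = 113.7/2 = 56.85 nm
S/V = 3 / r = 3 / 56.85
S/V = 0.0528 nm^-1

0.0528


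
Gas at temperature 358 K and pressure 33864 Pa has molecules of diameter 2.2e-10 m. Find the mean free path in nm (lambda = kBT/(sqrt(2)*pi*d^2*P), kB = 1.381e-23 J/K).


Mean free path: lambda = kB*T / (sqrt(2) * pi * d^2 * P)
lambda = 1.381e-23 * 358 / (sqrt(2) * pi * (2.2e-10)^2 * 33864)
lambda = 6.78935e-07 m
lambda = 678.94 nm

678.94


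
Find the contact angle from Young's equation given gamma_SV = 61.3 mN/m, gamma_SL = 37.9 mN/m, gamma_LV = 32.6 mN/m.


cos(theta) = (gamma_SV - gamma_SL) / gamma_LV
cos(theta) = (61.3 - 37.9) / 32.6
cos(theta) = 0.717791
theta = arccos(0.717791) = 44.13 degrees

44.13


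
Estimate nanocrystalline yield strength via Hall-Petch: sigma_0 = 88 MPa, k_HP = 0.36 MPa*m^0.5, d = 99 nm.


d = 99 nm = 9.9e-08 m
sqrt(d) = 0.0003146427
Hall-Petch contribution = k / sqrt(d) = 0.36 / 0.0003146427 = 1144.2 MPa
sigma = sigma_0 + k/sqrt(d) = 88 + 1144.2 = 1232.2 MPa

1232.2


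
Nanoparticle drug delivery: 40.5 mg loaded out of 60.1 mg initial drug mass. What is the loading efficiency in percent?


Drug loading efficiency = (drug loaded / drug initial) * 100
DLE = 40.5 / 60.1 * 100
DLE = 0.6739 * 100
DLE = 67.39%

67.39


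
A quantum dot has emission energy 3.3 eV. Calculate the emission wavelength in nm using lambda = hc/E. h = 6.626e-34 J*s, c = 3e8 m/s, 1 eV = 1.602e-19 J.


Convert energy: E = 3.3 eV = 3.3 * 1.602e-19 = 5.2866e-19 J
lambda = h*c / E = 6.626e-34 * 3e8 / 5.2866e-19
lambda = 3.76007e-07 m = 376.0 nm

376.0


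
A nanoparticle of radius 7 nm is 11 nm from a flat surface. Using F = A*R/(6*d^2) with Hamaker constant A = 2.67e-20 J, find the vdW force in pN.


Convert to SI: R = 7 nm = 7e-09 m, d = 11 nm = 1.1e-08 m
F = A * R / (6 * d^2)
F = 2.67e-20 * 7e-09 / (6 * (1.1e-08)^2)
F = 2.57438e-13 N = 0.257 pN

0.257


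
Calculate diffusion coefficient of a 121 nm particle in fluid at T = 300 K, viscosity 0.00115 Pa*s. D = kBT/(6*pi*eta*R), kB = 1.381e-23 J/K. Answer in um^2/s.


Radius R = 121/2 = 60.5 nm = 6.05e-08 m
D = kB*T / (6*pi*eta*R)
D = 1.381e-23 * 300 / (6 * pi * 0.00115 * 6.05e-08)
D = 3.15908e-12 m^2/s = 3.159 um^2/s

3.159


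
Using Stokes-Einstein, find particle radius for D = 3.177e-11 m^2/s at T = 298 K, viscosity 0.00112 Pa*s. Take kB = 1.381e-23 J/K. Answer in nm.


Stokes-Einstein: R = kB*T / (6*pi*eta*D)
R = 1.381e-23 * 298 / (6 * pi * 0.00112 * 3.177e-11)
R = 6.13583e-09 m = 6.14 nm

6.14


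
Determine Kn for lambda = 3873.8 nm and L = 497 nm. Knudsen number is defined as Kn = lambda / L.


Knudsen number Kn = lambda / L
Kn = 3873.8 / 497
Kn = 7.7944

7.7944


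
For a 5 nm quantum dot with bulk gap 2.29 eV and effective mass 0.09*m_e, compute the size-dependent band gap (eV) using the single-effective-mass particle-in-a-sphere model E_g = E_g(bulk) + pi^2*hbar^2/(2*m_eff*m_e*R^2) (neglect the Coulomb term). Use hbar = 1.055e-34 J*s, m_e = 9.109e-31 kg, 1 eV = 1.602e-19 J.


Radius R = 5/2 nm = 2.5e-09 m
Confinement energy dE = pi^2 * hbar^2 / (2 * m_eff * m_e * R^2)
dE = pi^2 * (1.055e-34)^2 / (2 * 0.09 * 9.109e-31 * (2.5e-09)^2) J, divided by 1.602e-19 J/eV
dE = 0.6691 eV
Total band gap = E_g(bulk) + dE = 2.29 + 0.6691 = 2.9591 eV

2.9591


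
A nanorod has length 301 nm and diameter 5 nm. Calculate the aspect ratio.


Aspect ratio AR = length / diameter
AR = 301 / 5
AR = 60.2

60.2


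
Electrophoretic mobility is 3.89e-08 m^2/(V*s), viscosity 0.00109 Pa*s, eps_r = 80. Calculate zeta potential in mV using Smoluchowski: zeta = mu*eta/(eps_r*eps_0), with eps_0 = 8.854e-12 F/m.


Smoluchowski equation: zeta = mu * eta / (eps_r * eps_0)
zeta = 3.89e-08 * 0.00109 / (80 * 8.854e-12)
zeta = 0.059861 V = 59.86 mV

59.86


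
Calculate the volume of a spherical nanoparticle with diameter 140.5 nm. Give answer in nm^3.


Radius r = 140.5/2 = 70.25 nm
Volume V = (4/3) * pi * r^3
V = (4/3) * pi * (70.25)^3
V = 1452203.89 nm^3

1452203.89


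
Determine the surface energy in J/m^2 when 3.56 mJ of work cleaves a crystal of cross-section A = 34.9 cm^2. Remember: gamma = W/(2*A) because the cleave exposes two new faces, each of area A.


Convert: A = 34.9 cm^2 = 0.00349 m^2, W = 3.56 mJ = 0.00356 J
Cleaving exposes two faces of area A, so total new surface = 2*A and gamma = W / (2*A)
gamma = 0.00356 / (2 * 0.00349)
gamma = 0.51 J/m^2

0.51


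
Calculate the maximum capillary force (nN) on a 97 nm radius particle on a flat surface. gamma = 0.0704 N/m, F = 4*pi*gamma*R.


Convert radius: R = 97 nm = 9.7e-08 m
F = 4 * pi * gamma * R
F = 4 * pi * 0.0704 * 9.7e-08
F = 8.58132e-08 N = 85.8132 nN

85.8132


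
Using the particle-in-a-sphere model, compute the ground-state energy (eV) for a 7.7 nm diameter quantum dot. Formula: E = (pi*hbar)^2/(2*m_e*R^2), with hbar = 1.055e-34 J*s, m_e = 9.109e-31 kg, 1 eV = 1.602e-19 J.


Radius R = 7.7/2 = 3.85 nm = 3.85e-09 m
E = (pi * 1.055e-34)^2 / (2 * 9.109e-31 * (3.85e-09)^2)
E(J) = 4.06801e-21
E = E(J) / 1.602e-19 = 0.0254 eV

0.0254


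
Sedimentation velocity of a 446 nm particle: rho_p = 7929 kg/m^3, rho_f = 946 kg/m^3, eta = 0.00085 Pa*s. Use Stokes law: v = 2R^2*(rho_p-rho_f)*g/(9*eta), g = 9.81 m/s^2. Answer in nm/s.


Radius R = 446/2 nm = 2.23e-07 m
Density difference = 7929 - 946 = 6983 kg/m^3
v = 2 * R^2 * (rho_p - rho_f) * g / (9 * eta)
v = 2 * (2.23e-07)^2 * 6983 * 9.81 / (9 * 0.00085)
v = 8.90614e-07 m/s = 890.6136 nm/s

890.6136


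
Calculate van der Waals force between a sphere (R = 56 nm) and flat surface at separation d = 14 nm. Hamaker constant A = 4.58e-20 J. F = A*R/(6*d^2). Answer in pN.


Convert to SI: R = 56 nm = 5.6e-08 m, d = 14 nm = 1.4e-08 m
F = A * R / (6 * d^2)
F = 4.58e-20 * 5.6e-08 / (6 * (1.4e-08)^2)
F = 2.18095e-12 N = 2.181 pN

2.181


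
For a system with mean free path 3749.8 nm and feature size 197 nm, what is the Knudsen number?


Knudsen number Kn = lambda / L
Kn = 3749.8 / 197
Kn = 19.0345

19.0345


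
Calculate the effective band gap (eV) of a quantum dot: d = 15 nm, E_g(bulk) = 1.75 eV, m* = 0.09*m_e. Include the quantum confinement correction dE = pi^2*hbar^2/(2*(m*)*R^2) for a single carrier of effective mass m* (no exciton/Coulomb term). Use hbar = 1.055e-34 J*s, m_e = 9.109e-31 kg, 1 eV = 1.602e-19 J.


Radius R = 15/2 nm = 7.5e-09 m
Confinement energy dE = pi^2 * hbar^2 / (2 * m_eff * m_e * R^2)
dE = pi^2 * (1.055e-34)^2 / (2 * 0.09 * 9.109e-31 * (7.5e-09)^2) J, divided by 1.602e-19 J/eV
dE = 0.0743 eV
Total band gap = E_g(bulk) + dE = 1.75 + 0.0743 = 1.8243 eV

1.8243


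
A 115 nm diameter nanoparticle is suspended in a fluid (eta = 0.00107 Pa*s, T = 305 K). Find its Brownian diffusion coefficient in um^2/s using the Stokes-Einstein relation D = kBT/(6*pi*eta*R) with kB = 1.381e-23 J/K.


Radius R = 115/2 = 57.5 nm = 5.75e-08 m
D = kB*T / (6*pi*eta*R)
D = 1.381e-23 * 305 / (6 * pi * 0.00107 * 5.75e-08)
D = 3.63196e-12 m^2/s = 3.632 um^2/s

3.632


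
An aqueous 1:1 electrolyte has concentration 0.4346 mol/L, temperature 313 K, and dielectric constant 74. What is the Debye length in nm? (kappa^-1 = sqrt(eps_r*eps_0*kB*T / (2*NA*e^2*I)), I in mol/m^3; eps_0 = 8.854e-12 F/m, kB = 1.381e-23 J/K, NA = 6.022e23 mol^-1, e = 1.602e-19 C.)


Ionic strength I = 0.4346 * 1^2 * 1000 = 434.6 mol/m^3
kappa^-1 = sqrt(74 * 8.854e-12 * 1.381e-23 * 313 / (2 * 6.022e23 * (1.602e-19)^2 * 434.6))
kappa^-1 = 0.459 nm

0.459


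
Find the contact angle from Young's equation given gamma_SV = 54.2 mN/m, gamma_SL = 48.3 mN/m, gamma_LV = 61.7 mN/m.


cos(theta) = (gamma_SV - gamma_SL) / gamma_LV
cos(theta) = (54.2 - 48.3) / 61.7
cos(theta) = 0.095624
theta = arccos(0.095624) = 84.51 degrees

84.51


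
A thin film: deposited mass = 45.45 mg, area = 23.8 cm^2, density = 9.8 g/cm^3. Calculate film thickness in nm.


Convert: m = 45.45 mg = 4.5450e-05 kg, A = 23.8 cm^2 = 2.3800e-03 m^2, rho = 9.8 g/cm^3 = 9800 kg/m^3
t = m / (A * rho)
t = 4.5450e-05 / (2.3800e-03 * 9800)
t = 1.9486e-06 m = 1948.6 nm

1948.6


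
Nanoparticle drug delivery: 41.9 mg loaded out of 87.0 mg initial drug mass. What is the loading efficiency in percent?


Drug loading efficiency = (drug loaded / drug initial) * 100
DLE = 41.9 / 87.0 * 100
DLE = 0.4816 * 100
DLE = 48.16%

48.16


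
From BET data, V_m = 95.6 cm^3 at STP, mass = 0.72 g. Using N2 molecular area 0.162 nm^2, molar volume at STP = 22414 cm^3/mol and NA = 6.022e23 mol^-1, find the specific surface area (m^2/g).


Number of moles in monolayer = V_m / 22414 = 95.6 / 22414 = 0.00426519
Number of molecules = moles * NA = 0.00426519 * 6.022e23
SA = molecules * sigma / mass
SA = (95.6 / 22414) * 6.022e23 * 0.162e-18 / 0.72
SA = 577.9 m^2/g

577.9


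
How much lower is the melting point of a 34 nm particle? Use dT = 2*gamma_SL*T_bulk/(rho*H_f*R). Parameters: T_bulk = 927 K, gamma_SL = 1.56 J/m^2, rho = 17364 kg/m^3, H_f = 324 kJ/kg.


Radius R = 34/2 = 17 nm = 1.7e-08 m
Convert H_f = 324 kJ/kg = 324000 J/kg
dT = 2 * gamma_SL * T_bulk / (rho * H_f * R)
dT = 2 * 1.56 * 927 / (17364 * 324000 * 1.7e-08)
dT = 30.2 K

30.2


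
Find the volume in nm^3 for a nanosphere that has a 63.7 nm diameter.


Radius r = 63.7/2 = 31.85 nm
Volume V = (4/3) * pi * r^3
V = (4/3) * pi * (31.85)^3
V = 135337.12 nm^3

135337.12


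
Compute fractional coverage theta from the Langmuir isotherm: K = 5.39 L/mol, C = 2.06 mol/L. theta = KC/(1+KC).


Langmuir isotherm: theta = K*C / (1 + K*C)
K*C = 5.39 * 2.06 = 11.1034
theta = 11.1034 / (1 + 11.1034) = 11.1034 / 12.1034
theta = 0.9174

0.9174


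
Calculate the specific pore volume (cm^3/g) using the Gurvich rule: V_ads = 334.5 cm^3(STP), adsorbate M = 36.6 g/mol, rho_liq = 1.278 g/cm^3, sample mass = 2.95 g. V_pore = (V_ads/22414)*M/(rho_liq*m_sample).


Moles adsorbed n = V_ads / 22414 = 334.5 / 22414 = 1.492371e-02 mol
Liquid volume V_liq = n * M / rho_liq = 1.492371e-02 * 36.6 / 1.278 = 0.42739 cm^3
Specific pore volume V_pore = V_liq / m_sample = 0.42739 / 2.95
V_pore = 0.1449 cm^3/g

0.1449


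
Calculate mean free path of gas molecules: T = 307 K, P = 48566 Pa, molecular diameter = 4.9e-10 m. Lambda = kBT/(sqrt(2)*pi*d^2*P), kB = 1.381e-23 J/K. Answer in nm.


Mean free path: lambda = kB*T / (sqrt(2) * pi * d^2 * P)
lambda = 1.381e-23 * 307 / (sqrt(2) * pi * (4.9e-10)^2 * 48566)
lambda = 8.18357e-08 m
lambda = 81.84 nm

81.84


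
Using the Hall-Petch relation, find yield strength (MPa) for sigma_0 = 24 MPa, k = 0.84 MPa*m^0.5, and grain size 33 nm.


d = 33 nm = 3.3e-08 m
sqrt(d) = 0.000181659
Hall-Petch contribution = k / sqrt(d) = 0.84 / 0.000181659 = 4624.0 MPa
sigma = sigma_0 + k/sqrt(d) = 24 + 4624.0 = 4648.0 MPa

4648.0


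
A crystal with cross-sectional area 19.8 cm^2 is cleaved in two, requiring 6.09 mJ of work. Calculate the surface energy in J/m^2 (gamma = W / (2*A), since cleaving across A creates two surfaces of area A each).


Convert: A = 19.8 cm^2 = 0.00198 m^2, W = 6.09 mJ = 0.00609 J
Cleaving exposes two faces of area A, so total new surface = 2*A and gamma = W / (2*A)
gamma = 0.00609 / (2 * 0.00198)
gamma = 1.538 J/m^2

1.538


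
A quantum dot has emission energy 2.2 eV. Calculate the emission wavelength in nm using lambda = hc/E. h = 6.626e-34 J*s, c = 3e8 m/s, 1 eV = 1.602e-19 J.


Convert energy: E = 2.2 eV = 2.2 * 1.602e-19 = 3.5244e-19 J
lambda = h*c / E = 6.626e-34 * 3e8 / 3.5244e-19
lambda = 5.64011e-07 m = 564.0 nm

564.0


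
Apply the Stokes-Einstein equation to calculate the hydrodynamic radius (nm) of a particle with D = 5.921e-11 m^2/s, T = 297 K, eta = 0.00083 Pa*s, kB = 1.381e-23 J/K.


Stokes-Einstein: R = kB*T / (6*pi*eta*D)
R = 1.381e-23 * 297 / (6 * pi * 0.00083 * 5.921e-11)
R = 4.42768e-09 m = 4.43 nm

4.43


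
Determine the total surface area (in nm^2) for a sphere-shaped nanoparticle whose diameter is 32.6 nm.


Radius r = 32.6/2 = 16.3 nm
Surface area SA = 4 * pi * r^2
SA = 4 * pi * (16.3)^2
SA = 3338.76 nm^2

3338.76


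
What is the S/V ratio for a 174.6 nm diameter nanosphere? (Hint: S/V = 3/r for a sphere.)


Radius r = 174.6/2 = 87.3 nm
S/V = 3 / r = 3 / 87.3
S/V = 0.0344 nm^-1

0.0344


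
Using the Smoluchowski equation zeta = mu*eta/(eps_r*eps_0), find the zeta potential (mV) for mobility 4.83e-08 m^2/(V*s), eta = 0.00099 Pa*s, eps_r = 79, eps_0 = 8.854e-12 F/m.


Smoluchowski equation: zeta = mu * eta / (eps_r * eps_0)
zeta = 4.83e-08 * 0.00099 / (79 * 8.854e-12)
zeta = 0.068362 V = 68.36 mV

68.36


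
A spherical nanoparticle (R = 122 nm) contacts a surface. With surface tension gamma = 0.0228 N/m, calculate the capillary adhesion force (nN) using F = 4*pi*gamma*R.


Convert radius: R = 122 nm = 1.22e-07 m
F = 4 * pi * gamma * R
F = 4 * pi * 0.0228 * 1.22e-07
F = 3.49546e-08 N = 34.9546 nN

34.9546


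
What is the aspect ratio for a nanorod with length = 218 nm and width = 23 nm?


Aspect ratio AR = length / diameter
AR = 218 / 23
AR = 9.48

9.48


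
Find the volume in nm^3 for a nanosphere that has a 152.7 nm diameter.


Radius r = 152.7/2 = 76.35 nm
Volume V = (4/3) * pi * r^3
V = (4/3) * pi * (76.35)^3
V = 1864299.72 nm^3

1864299.72


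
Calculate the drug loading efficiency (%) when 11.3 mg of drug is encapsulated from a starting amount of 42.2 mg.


Drug loading efficiency = (drug loaded / drug initial) * 100
DLE = 11.3 / 42.2 * 100
DLE = 0.2678 * 100
DLE = 26.78%

26.78


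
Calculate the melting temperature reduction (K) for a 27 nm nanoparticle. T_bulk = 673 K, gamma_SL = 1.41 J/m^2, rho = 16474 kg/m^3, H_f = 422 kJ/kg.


Radius R = 27/2 = 13.5 nm = 1.35e-08 m
Convert H_f = 422 kJ/kg = 422000 J/kg
dT = 2 * gamma_SL * T_bulk / (rho * H_f * R)
dT = 2 * 1.41 * 673 / (16474 * 422000 * 1.35e-08)
dT = 20.2 K

20.2


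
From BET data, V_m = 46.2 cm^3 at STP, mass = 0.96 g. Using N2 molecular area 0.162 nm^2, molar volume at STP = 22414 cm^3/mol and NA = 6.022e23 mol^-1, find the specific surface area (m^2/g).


Number of moles in monolayer = V_m / 22414 = 46.2 / 22414 = 0.00206121
Number of molecules = moles * NA = 0.00206121 * 6.022e23
SA = molecules * sigma / mass
SA = (46.2 / 22414) * 6.022e23 * 0.162e-18 / 0.96
SA = 209.5 m^2/g

209.5


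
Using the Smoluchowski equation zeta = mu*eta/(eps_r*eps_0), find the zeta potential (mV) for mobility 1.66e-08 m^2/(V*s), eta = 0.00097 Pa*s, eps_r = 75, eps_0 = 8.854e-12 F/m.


Smoluchowski equation: zeta = mu * eta / (eps_r * eps_0)
zeta = 1.66e-08 * 0.00097 / (75 * 8.854e-12)
zeta = 0.024248 V = 24.25 mV

24.25


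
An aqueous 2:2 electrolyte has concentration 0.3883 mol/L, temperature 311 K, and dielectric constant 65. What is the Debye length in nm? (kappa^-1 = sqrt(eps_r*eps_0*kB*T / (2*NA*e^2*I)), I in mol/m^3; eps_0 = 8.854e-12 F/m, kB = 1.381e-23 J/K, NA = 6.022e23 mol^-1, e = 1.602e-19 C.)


Ionic strength I = 0.3883 * 2^2 * 1000 = 1553.2 mol/m^3
kappa^-1 = sqrt(65 * 8.854e-12 * 1.381e-23 * 311 / (2 * 6.022e23 * (1.602e-19)^2 * 1553.2))
kappa^-1 = 0.227 nm

0.227


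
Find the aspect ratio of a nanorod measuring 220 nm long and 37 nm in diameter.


Aspect ratio AR = length / diameter
AR = 220 / 37
AR = 5.95

5.95


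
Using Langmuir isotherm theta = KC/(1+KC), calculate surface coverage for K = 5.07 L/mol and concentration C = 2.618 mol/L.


Langmuir isotherm: theta = K*C / (1 + K*C)
K*C = 5.07 * 2.618 = 13.27326
theta = 13.27326 / (1 + 13.27326) = 13.27326 / 14.27326
theta = 0.9299

0.9299


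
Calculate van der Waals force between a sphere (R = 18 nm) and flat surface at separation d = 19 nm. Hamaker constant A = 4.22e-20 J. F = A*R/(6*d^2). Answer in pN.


Convert to SI: R = 18 nm = 1.8e-08 m, d = 19 nm = 1.9e-08 m
F = A * R / (6 * d^2)
F = 4.22e-20 * 1.8e-08 / (6 * (1.9e-08)^2)
F = 3.50693e-13 N = 0.351 pN

0.351


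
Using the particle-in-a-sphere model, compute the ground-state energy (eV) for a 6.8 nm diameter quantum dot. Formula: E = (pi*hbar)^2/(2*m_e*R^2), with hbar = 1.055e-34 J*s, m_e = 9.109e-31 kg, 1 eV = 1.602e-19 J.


Radius R = 6.8/2 = 3.4 nm = 3.4e-09 m
E = (pi * 1.055e-34)^2 / (2 * 9.109e-31 * (3.4e-09)^2)
E(J) = 5.2161e-21
E = E(J) / 1.602e-19 = 0.0326 eV

0.0326


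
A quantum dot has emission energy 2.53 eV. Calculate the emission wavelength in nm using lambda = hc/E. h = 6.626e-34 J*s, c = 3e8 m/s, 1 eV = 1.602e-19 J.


Convert energy: E = 2.53 eV = 2.53 * 1.602e-19 = 4.05306e-19 J
lambda = h*c / E = 6.626e-34 * 3e8 / 4.05306e-19
lambda = 4.90444e-07 m = 490.4 nm

490.4


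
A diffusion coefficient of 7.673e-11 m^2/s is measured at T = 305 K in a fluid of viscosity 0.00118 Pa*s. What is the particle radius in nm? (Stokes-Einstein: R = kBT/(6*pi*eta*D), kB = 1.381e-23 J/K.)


Stokes-Einstein: R = kB*T / (6*pi*eta*D)
R = 1.381e-23 * 305 / (6 * pi * 0.00118 * 7.673e-11)
R = 2.468e-09 m = 2.47 nm

2.47


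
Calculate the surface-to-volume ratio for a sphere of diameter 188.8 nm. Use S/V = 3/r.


Radius r = 188.8/2 = 94.4 nm
S/V = 3 / r = 3 / 94.4
S/V = 0.0318 nm^-1

0.0318


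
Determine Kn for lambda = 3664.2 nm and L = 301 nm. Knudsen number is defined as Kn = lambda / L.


Knudsen number Kn = lambda / L
Kn = 3664.2 / 301
Kn = 12.1734

12.1734


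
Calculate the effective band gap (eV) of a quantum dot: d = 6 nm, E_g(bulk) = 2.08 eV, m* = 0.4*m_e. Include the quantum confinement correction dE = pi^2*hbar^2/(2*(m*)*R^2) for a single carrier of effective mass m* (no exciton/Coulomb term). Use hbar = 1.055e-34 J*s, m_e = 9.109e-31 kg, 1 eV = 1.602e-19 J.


Radius R = 6/2 nm = 3e-09 m
Confinement energy dE = pi^2 * hbar^2 / (2 * m_eff * m_e * R^2)
dE = pi^2 * (1.055e-34)^2 / (2 * 0.4 * 9.109e-31 * (3e-09)^2) J, divided by 1.602e-19 J/eV
dE = 0.1046 eV
Total band gap = E_g(bulk) + dE = 2.08 + 0.1046 = 2.1846 eV

2.1846


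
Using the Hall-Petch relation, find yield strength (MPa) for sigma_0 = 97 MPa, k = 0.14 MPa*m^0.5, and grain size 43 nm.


d = 43 nm = 4.3e-08 m
sqrt(d) = 0.0002073644
Hall-Petch contribution = k / sqrt(d) = 0.14 / 0.0002073644 = 675.1 MPa
sigma = sigma_0 + k/sqrt(d) = 97 + 675.1 = 772.1 MPa

772.1


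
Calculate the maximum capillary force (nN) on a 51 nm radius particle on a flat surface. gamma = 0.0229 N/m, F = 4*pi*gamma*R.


Convert radius: R = 51 nm = 5.1e-08 m
F = 4 * pi * gamma * R
F = 4 * pi * 0.0229 * 5.1e-08
F = 1.46763e-08 N = 14.6763 nN

14.6763


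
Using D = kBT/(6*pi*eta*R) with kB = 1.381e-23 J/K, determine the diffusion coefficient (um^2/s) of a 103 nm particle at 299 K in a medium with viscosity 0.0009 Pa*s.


Radius R = 103/2 = 51.5 nm = 5.15e-08 m
D = kB*T / (6*pi*eta*R)
D = 1.381e-23 * 299 / (6 * pi * 0.0009 * 5.15e-08)
D = 4.72622e-12 m^2/s = 4.726 um^2/s

4.726


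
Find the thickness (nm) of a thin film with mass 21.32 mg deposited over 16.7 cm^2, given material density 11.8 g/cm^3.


Convert: m = 21.32 mg = 2.1320e-05 kg, A = 16.7 cm^2 = 1.6700e-03 m^2, rho = 11.8 g/cm^3 = 11800 kg/m^3
t = m / (A * rho)
t = 2.1320e-05 / (1.6700e-03 * 11800)
t = 1.0819e-06 m = 1081.9 nm

1081.9


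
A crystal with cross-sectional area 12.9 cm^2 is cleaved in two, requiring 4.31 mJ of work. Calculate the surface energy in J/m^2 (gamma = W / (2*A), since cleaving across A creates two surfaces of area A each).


Convert: A = 12.9 cm^2 = 0.00129 m^2, W = 4.31 mJ = 0.00431 J
Cleaving exposes two faces of area A, so total new surface = 2*A and gamma = W / (2*A)
gamma = 0.00431 / (2 * 0.00129)
gamma = 1.671 J/m^2

1.671


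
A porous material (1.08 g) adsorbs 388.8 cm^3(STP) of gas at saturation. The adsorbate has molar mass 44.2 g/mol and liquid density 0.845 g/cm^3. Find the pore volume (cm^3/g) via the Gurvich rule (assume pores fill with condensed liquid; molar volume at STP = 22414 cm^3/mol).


Moles adsorbed n = V_ads / 22414 = 388.8 / 22414 = 1.734630e-02 mol
Liquid volume V_liq = n * M / rho_liq = 1.734630e-02 * 44.2 / 0.845 = 0.90734 cm^3
Specific pore volume V_pore = V_liq / m_sample = 0.90734 / 1.08
V_pore = 0.8401 cm^3/g

0.8401


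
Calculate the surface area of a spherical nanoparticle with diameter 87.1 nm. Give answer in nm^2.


Radius r = 87.1/2 = 43.55 nm
Surface area SA = 4 * pi * r^2
SA = 4 * pi * (43.55)^2
SA = 23833.41 nm^2

23833.41


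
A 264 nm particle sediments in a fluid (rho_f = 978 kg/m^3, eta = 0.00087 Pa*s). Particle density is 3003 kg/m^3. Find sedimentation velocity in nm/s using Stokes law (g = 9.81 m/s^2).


Radius R = 264/2 nm = 1.32e-07 m
Density difference = 3003 - 978 = 2025 kg/m^3
v = 2 * R^2 * (rho_p - rho_f) * g / (9 * eta)
v = 2 * (1.32e-07)^2 * 2025 * 9.81 / (9 * 0.00087)
v = 8.84118e-08 m/s = 88.4118 nm/s

88.4118


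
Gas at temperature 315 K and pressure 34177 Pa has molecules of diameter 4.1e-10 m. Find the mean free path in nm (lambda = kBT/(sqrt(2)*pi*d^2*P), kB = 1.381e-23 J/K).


Mean free path: lambda = kB*T / (sqrt(2) * pi * d^2 * P)
lambda = 1.381e-23 * 315 / (sqrt(2) * pi * (4.1e-10)^2 * 34177)
lambda = 1.70427e-07 m
lambda = 170.43 nm

170.43


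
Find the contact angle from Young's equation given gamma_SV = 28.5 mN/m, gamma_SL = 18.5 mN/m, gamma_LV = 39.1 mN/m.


cos(theta) = (gamma_SV - gamma_SL) / gamma_LV
cos(theta) = (28.5 - 18.5) / 39.1
cos(theta) = 0.255754
theta = arccos(0.255754) = 75.18 degrees

75.18
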